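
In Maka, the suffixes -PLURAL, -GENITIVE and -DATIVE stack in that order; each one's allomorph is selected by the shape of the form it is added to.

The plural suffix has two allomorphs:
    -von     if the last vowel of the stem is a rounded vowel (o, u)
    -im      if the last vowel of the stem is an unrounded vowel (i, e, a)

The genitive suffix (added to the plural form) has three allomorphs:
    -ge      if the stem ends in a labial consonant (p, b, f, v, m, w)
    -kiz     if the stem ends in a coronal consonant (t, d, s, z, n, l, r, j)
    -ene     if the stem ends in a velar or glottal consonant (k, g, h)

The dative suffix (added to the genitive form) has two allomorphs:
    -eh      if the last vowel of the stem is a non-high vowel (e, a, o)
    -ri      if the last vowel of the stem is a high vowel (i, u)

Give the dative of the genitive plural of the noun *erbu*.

The last vowel of *erbu* is /u/, which is a rounded vowel, so the plural suffix is -von, giving *erbuvon*.
The plural form *erbuvon* — final consonant /n/ (coronal) → -kiz → *erbuvonkiz*.
The genitive form *erbuvonkiz*: last vowel = /i/, a high vowel → -ri → *erbuvonkizri*.

erbuvonkizri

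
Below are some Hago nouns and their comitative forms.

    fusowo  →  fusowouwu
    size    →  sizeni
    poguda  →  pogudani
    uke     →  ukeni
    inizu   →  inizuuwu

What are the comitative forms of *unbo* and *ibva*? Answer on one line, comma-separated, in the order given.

The suffix is conditioned by the last vowel: -uwu when the last vowel of the stem is a rounded vowel (*fusowo*, *inizu*); -ni when the last vowel of the stem is an unrounded vowel (*size*, *poguda*, *uke*).
Since the last vowel of *unbo* is /o/ (a rounded vowel), it takes -uwu, giving *unbouwu*.
*ibva* — last vowel /a/ (an unrounded vowel) → -ni → *ibvani*.

unbouwu, ibvani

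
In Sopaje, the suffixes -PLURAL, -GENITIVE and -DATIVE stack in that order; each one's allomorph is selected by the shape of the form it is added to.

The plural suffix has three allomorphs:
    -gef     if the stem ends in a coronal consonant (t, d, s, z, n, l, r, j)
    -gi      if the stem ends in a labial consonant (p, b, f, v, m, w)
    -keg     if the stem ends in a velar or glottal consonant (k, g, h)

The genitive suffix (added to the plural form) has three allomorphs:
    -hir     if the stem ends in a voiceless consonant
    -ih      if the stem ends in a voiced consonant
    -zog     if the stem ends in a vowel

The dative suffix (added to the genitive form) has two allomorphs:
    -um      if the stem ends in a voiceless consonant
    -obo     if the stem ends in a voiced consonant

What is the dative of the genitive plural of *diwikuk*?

Since the final consonant of *diwikuk* is /k/ (velar/glottal), it takes -keg, giving *diwikukkeg*.
Since the final sound of the plural form *diwikukkeg* is /g/ (a voiced consonant), it takes -ih, giving *diwikukkegih*.
The genitive form *diwikukkegih*: final consonant = /h/, voiceless → -um → *diwikukkegihum*.

diwikukkegihum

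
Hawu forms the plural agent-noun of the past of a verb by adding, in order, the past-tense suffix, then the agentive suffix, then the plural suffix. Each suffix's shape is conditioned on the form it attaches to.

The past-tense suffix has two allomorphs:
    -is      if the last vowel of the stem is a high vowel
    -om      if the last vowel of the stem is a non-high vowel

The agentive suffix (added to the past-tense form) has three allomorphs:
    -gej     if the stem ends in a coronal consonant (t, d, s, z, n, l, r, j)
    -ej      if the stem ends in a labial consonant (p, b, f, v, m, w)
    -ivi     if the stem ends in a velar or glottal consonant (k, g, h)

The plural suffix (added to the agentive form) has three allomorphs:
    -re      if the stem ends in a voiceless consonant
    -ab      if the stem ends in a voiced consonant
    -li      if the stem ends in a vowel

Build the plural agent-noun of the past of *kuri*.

The last vowel of *kuri* is /i/, which is a high vowel, so the past-tense suffix is -is, giving *kuriis*.
Since the final consonant of the past-tense form *kuriis* is /s/ (coronal), it takes -gej, giving *kuriisgej*.
The final sound of the agentive form *kuriisgej* is /j/, which is a voiced consonant, so the plural suffix is -ab, giving *kuriisgejab*.

kuriisgejab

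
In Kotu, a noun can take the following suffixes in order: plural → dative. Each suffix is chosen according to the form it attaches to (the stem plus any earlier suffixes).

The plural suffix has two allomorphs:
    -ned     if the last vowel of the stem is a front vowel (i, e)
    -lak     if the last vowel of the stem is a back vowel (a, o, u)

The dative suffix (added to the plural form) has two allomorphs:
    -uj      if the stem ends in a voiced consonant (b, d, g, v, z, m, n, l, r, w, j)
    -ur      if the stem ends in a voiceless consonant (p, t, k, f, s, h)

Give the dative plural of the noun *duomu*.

duomulakur

*duomu*: last vowel = /u/, a back vowel → -lak → *duomulak*.
Since the final consonant of the plural form *duomulak* is /k/ (voiceless), it takes -ur, giving *duomulakur*.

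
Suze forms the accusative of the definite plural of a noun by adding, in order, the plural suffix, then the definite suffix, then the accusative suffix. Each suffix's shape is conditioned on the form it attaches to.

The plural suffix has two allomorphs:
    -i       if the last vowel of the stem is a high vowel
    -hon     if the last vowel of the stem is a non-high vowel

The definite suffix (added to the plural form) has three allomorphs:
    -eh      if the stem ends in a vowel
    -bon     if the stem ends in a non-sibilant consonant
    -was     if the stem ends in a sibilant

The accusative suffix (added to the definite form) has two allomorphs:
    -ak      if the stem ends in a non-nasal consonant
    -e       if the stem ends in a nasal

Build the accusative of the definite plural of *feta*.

fetahonbone

*feta*: last vowel = /a/, a non-high vowel → -hon → *fetahon*.
Since the final sound of the plural form *fetahon* is /n/ (a non-sibilant consonant), it takes -bon, giving *fetahonbon*.
The definite form *fetahonbon*: final consonant = /n/, a nasal → -e → *fetahonbone*.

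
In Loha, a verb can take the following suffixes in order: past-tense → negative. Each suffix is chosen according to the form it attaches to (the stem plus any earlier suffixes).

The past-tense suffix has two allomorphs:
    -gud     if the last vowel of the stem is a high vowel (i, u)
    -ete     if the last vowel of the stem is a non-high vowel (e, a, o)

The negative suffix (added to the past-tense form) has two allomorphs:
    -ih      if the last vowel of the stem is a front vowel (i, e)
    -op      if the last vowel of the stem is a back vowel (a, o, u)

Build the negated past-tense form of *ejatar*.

*ejatar*: last vowel = /a/, a non-high vowel → -ete → *ejatarete*.
The past-tense form *ejatarete*: last vowel = /e/, a front vowel → -ih → *ejatareteih*.

ejatareteih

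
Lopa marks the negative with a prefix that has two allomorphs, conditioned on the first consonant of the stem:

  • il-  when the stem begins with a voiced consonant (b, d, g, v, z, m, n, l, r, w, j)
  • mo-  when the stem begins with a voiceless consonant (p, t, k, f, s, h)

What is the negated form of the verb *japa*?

Since the first consonant of *japa* is /j/ (voiced), it takes il-, giving *iljapa*.

iljapa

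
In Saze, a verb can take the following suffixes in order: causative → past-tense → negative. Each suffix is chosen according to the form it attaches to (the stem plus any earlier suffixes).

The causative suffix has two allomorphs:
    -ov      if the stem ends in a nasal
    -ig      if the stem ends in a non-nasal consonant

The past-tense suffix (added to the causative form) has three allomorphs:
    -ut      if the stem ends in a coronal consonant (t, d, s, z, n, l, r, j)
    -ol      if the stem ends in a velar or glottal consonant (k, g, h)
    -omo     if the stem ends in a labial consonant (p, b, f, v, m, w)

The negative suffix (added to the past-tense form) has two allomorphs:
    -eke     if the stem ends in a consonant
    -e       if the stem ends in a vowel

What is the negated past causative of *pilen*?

Since the final consonant of *pilen* is /n/ (a nasal), it takes -ov, giving *pilenov*.
The causative form *pilenov* — final consonant /v/ (labial) → -omo → *pilenovomo*.
The final sound of the past-tense form *pilenovomo* is /o/, which is a vowel, so the negative suffix is -e, giving *pilenovomoe*.

pilenovomoe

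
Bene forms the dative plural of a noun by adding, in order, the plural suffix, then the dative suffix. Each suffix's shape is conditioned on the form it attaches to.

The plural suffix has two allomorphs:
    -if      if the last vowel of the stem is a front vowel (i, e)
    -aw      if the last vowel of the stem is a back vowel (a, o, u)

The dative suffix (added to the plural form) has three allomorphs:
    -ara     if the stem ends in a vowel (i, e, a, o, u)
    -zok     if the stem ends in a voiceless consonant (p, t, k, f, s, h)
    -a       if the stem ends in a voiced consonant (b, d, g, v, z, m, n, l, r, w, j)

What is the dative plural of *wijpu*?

Since the last vowel of *wijpu* is /u/ (a back vowel), it takes -aw, giving *wijpuaw*.
The plural form *wijpuaw* — final sound /w/ (a voiced consonant) → -a → *wijpuawa*.

wijpuawa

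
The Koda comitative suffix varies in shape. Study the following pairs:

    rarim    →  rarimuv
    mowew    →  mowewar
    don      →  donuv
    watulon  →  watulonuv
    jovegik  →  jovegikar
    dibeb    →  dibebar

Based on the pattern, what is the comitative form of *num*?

Looking at the final consonant of each stem: -uv when the stem ends in a nasal (*rarim*, *don*, *watulon*); -ar when the stem ends in a non-nasal consonant (*mowew*, *jovegik*, *dibeb*).
*num* — final consonant /m/ (a nasal) → -uv → *numuv*.

numuv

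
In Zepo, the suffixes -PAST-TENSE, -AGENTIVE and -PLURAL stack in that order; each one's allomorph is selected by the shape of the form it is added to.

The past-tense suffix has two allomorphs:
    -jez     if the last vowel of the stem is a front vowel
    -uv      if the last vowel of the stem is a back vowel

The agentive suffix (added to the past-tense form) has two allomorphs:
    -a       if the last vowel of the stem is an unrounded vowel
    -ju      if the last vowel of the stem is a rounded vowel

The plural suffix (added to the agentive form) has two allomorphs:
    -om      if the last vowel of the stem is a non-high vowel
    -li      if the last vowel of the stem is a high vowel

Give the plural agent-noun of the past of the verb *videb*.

*videb* — last vowel /e/ (a front vowel) → -jez → *videbjez*.
Since the last vowel of the past-tense form *videbjez* is /e/ (an unrounded vowel), it takes -a, giving *videbjeza*.
The agentive form *videbjeza*: last vowel = /a/, a non-high vowel → -om → *videbjezaom*.

videbjezaom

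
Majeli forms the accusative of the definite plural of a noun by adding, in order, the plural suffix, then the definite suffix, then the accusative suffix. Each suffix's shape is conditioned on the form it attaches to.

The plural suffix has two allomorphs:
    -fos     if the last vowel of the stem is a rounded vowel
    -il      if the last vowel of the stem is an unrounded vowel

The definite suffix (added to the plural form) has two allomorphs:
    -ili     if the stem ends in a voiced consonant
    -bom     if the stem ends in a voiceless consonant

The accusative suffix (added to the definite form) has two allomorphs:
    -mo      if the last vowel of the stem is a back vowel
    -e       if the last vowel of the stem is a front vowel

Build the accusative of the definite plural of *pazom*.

pazomfosbommo

*pazom*: last vowel = /o/, a rounded vowel → -fos → *pazomfos*.
Since the final consonant of the plural form *pazomfos* is /s/ (voiceless), it takes -bom, giving *pazomfosbom*.
The last vowel of the definite form *pazomfosbom* is /o/, which is a back vowel, so the accusative suffix is -mo, giving *pazomfosbommo*.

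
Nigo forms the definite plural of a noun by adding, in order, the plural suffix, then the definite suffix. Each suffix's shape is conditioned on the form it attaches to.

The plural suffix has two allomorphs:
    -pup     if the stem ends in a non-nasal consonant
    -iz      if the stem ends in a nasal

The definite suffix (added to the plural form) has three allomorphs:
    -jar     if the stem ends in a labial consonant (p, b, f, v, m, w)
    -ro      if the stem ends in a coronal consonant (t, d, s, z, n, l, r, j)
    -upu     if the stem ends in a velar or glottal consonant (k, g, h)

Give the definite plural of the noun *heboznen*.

heboznenizro

The final consonant of *heboznen* is /n/, which is a nasal, so the plural suffix is -iz, giving *hebozneniz*.
Since the final consonant of the plural form *hebozneniz* is /z/ (coronal), it takes -ro, giving *heboznenizro*.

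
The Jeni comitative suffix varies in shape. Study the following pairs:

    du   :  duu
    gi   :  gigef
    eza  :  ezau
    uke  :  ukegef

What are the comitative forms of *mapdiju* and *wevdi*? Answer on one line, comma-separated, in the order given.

mapdijuu, wevdigef

The suffix is conditioned by the last vowel: -gef when the last vowel of the stem is a front vowel (*gi*, *uke*); -u when the last vowel of the stem is a back vowel (*du*, *eza*).
*mapdiju*: last vowel = /u/, a back vowel → -u → *mapdijuu*.
*wevdi* — last vowel /i/ (a front vowel) → -gef → *wevdigef*.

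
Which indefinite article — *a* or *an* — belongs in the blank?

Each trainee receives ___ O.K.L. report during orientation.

an

The indefinite article is chosen by the initial *sound* of the following word, not its spelling.
The initialism *O.K.L.* is read letter by letter; the first letter, O, is pronounced /oʊ/, which begins with a vowel sound.
So the article is *an*: Each trainee receives an O.K.L. report during orientation.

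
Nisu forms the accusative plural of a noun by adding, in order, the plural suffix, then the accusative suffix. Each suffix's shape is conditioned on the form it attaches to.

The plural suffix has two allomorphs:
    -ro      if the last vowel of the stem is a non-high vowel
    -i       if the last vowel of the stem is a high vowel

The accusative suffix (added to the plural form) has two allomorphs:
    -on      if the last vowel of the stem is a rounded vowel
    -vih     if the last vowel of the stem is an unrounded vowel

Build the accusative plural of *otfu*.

Since the last vowel of *otfu* is /u/ (a high vowel), it takes -i, giving *otfui*.
The plural form *otfui* — last vowel /i/ (an unrounded vowel) → -vih → *otfuivih*.

otfuivih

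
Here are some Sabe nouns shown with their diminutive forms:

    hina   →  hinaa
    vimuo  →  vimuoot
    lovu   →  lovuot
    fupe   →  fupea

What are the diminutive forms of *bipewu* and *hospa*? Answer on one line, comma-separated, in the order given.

bipewuot, hospaa

The pattern is rounding harmony: -ot when the last vowel of the stem is a rounded vowel (*vimuo*, *lovu*); -a when the last vowel of the stem is an unrounded vowel (*hina*, *fupe*).
*bipewu* — last vowel /u/ (a rounded vowel) → -ot → *bipewuot*.
*hospa*: last vowel = /a/, an unrounded vowel → -a → *hospaa*.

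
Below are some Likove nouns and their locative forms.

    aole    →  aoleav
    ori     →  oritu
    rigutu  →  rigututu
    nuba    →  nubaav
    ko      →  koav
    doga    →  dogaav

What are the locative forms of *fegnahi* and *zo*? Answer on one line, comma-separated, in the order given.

The suffix is conditioned by the last vowel: -tu when the last vowel of the stem is a high vowel (*ori*, *rigutu*); -av when the last vowel of the stem is a non-high vowel (*aole*, *nuba*, *ko*, *doga*).
The last vowel of *fegnahi* is /i/, which is a high vowel, so the suffix is -tu, giving *fegnahitu*.
The last vowel of *zo* is /o/, which is a non-high vowel, so the suffix is -av, giving *zoav*.

fegnahitu, zoav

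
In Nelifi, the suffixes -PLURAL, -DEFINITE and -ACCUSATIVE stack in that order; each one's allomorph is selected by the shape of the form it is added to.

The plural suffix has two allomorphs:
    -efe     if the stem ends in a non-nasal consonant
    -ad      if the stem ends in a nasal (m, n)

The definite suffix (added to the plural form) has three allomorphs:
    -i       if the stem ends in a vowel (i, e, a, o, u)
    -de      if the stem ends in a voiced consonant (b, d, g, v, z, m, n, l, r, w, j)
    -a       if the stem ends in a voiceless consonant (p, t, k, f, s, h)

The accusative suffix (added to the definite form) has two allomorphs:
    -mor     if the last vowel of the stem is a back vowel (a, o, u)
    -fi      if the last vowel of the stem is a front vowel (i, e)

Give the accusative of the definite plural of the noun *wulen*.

wulenaddefi

The final consonant of *wulen* is /n/, which is a nasal, so the plural suffix is -ad, giving *wulenad*.
Since the final sound of the plural form *wulenad* is /d/ (a voiced consonant), it takes -de, giving *wulenadde*.
The definite form *wulenadde* — last vowel /e/ (a front vowel) → -fi → *wulenaddefi*.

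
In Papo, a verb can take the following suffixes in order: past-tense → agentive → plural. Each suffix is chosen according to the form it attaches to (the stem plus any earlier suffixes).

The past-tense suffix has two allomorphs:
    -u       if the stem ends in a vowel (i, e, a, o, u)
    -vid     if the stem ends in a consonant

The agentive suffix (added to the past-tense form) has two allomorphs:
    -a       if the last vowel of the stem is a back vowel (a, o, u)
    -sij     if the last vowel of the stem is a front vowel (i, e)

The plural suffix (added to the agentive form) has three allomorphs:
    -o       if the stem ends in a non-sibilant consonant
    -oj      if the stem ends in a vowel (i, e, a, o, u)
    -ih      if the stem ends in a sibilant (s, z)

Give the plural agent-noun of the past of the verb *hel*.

The final sound of *hel* is /l/, which is a consonant, so the past-tense suffix is -vid, giving *helvid*.
The past-tense form *helvid*: last vowel = /i/, a front vowel → -sij → *helvidsij*.
The agentive form *helvidsij*: final sound = /j/, a non-sibilant consonant → -o → *helvidsijo*.

helvidsijo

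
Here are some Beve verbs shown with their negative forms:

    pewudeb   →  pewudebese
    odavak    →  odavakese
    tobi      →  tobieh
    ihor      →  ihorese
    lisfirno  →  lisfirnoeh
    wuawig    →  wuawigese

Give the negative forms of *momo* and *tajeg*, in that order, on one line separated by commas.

The suffix is conditioned by the final sound: -ese when the stem ends in a consonant (*pewudeb*, *odavak*, *ihor*, *wuawig*); -eh when the stem ends in a vowel (*tobi*, *lisfirno*).
The final sound of *momo* is /o/, which is a vowel, so the suffix is -eh, giving *momoeh*.
*tajeg* — final sound /g/ (a consonant) → -ese → *tajegese*.

momoeh, tajegese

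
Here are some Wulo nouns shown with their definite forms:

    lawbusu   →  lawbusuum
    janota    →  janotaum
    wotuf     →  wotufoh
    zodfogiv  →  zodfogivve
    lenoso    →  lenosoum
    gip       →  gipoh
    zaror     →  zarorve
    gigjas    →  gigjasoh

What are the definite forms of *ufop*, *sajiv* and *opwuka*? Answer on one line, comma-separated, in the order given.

ufopoh, sajivve, opwukaum

The suffix is conditioned by the final sound: -oh when the stem ends in a voiceless consonant (*wotuf*, *gip*, *gigjas*); -ve when the stem ends in a voiced consonant (*zodfogiv*, *zaror*); -um when the stem ends in a vowel (*lawbusu*, *janota*, *lenoso*).
Since the final sound of *ufop* is /p/ (a voiceless consonant), it takes -oh, giving *ufopoh*.
The final sound of *sajiv* is /v/, which is a voiced consonant, so the suffix is -ve, giving *sajivve*.
*opwuka* — final sound /a/ (a vowel) → -um → *opwukaum*.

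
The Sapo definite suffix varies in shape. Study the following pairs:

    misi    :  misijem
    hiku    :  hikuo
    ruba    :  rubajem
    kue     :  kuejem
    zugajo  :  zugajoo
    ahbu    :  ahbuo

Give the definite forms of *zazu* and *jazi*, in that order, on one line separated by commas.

Looking at the last vowel of each stem: -o when the last vowel of the stem is a rounded vowel (*hiku*, *zugajo*, *ahbu*); -jem when the last vowel of the stem is an unrounded vowel (*misi*, *ruba*, *kue*).
The last vowel of *zazu* is /u/, which is a rounded vowel, so the suffix is -o, giving *zazuo*.
Since the last vowel of *jazi* is /i/ (an unrounded vowel), it takes -jem, giving *jazijem*.

zazuo, jazijem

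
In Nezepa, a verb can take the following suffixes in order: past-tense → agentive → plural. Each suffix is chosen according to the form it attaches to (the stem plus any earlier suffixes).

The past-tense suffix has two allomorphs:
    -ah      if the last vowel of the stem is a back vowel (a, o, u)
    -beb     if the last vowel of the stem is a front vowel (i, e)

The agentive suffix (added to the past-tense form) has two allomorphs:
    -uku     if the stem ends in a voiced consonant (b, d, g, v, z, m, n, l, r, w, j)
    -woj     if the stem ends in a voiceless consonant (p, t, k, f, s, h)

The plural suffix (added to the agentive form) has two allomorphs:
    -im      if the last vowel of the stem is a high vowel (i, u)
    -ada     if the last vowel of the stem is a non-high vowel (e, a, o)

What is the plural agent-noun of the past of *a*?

aahwojada

Since the last vowel of *a* is /a/ (a back vowel), it takes -ah, giving *aah*.
The past-tense form *aah*: final consonant = /h/, voiceless → -woj → *aahwoj*.
Since the last vowel of the agentive form *aahwoj* is /o/ (a non-high vowel), it takes -ada, giving *aahwojada*.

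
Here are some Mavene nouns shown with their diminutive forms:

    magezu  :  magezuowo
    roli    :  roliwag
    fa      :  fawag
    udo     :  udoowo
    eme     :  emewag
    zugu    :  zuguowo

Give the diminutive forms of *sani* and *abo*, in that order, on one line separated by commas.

The alternation tracks the last vowel of the stem — -owo when the last vowel of the stem is a rounded vowel (*magezu*, *udo*, *zugu*); -wag when the last vowel of the stem is an unrounded vowel (*roli*, *fa*, *eme*).
*sani* — last vowel /i/ (an unrounded vowel) → -wag → *saniwag*.
The last vowel of *abo* is /o/, which is a rounded vowel, so the suffix is -owo, giving *aboowo*.

saniwag, aboowo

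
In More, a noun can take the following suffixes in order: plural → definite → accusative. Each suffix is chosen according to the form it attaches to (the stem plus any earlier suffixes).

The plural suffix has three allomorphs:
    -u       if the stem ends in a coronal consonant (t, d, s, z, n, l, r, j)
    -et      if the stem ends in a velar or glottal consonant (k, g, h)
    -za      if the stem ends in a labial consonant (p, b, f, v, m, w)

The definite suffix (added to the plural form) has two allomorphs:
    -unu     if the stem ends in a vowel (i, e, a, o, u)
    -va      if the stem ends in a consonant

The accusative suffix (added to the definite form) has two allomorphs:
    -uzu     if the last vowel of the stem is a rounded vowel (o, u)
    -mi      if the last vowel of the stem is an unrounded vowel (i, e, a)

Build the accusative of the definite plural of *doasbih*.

doasbihetvami

Since the final consonant of *doasbih* is /h/ (velar/glottal), it takes -et, giving *doasbihet*.
The plural form *doasbihet*: final sound = /t/, a consonant → -va → *doasbihetva*.
The definite form *doasbihetva* — last vowel /a/ (an unrounded vowel) → -mi → *doasbihetvami*.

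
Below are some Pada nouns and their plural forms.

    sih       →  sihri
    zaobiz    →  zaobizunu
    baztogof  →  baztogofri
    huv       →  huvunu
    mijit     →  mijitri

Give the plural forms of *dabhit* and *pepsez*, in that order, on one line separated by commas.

dabhitri, pepsezunu

Looking at the final consonant of each stem: -ri when the stem ends in a voiceless consonant (*sih*, *baztogof*, *mijit*); -unu when the stem ends in a voiced consonant (*zaobiz*, *huv*).
Since the final consonant of *dabhit* is /t/ (voiceless), it takes -ri, giving *dabhitri*.
Since the final consonant of *pepsez* is /z/ (voiced), it takes -unu, giving *pepsezunu*.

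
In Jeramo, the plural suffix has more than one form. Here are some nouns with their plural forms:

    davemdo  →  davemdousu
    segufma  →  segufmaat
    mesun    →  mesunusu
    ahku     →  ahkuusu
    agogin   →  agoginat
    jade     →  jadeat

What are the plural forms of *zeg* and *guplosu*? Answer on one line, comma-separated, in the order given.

Looking at the last vowel of each stem: -usu when the last vowel of the stem is a rounded vowel (*davemdo*, *mesun*, *ahku*); -at when the last vowel of the stem is an unrounded vowel (*segufma*, *agogin*, *jade*).
*zeg* — last vowel /e/ (an unrounded vowel) → -at → *zegat*.
*guplosu* — last vowel /u/ (a rounded vowel) → -usu → *guplosuusu*.

zegat, guplosuusu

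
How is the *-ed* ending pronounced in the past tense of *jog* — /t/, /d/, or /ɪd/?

The stem *jog* ends in a voiced sound other than /d/.
The -ed suffix is realized as /ɪd/ after /t, d/; as /t/ after other voiceless consonants; and as /d/ after other voiced sounds.
So -ed on *jog* is pronounced /d/.

/d/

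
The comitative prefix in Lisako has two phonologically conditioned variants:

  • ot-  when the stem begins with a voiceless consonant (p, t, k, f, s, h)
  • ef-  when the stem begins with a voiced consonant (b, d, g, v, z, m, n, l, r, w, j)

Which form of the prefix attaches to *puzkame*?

*puzkame* — first consonant /p/ (voiceless) → ot-.

ot-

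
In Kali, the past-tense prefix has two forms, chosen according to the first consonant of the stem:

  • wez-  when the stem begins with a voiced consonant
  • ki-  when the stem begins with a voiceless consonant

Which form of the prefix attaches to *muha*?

wez-

The first consonant of *muha* is /m/, which is voiced, so the prefix is wez-.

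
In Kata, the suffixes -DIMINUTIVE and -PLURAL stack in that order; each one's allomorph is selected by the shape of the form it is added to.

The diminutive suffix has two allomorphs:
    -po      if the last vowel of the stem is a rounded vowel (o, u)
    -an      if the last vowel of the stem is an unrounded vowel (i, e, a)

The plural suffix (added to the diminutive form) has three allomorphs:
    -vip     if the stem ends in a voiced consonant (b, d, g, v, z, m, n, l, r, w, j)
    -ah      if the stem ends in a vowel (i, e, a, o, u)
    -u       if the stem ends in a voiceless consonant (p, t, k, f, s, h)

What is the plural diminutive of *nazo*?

Since the last vowel of *nazo* is /o/ (a rounded vowel), it takes -po, giving *nazopo*.
The diminutive form *nazopo* — final sound /o/ (a vowel) → -ah → *nazopoah*.

nazopoah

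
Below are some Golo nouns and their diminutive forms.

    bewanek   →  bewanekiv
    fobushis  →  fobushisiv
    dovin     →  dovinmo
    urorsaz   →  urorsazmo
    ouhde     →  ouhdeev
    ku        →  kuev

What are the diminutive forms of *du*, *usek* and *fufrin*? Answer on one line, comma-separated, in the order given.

duev, usekiv, fufrinmo

The alternation tracks the final sound of the stem — -iv when the stem ends in a voiceless consonant (*bewanek*, *fobushis*); -mo when the stem ends in a voiced consonant (*dovin*, *urorsaz*); -ev when the stem ends in a vowel (*ouhde*, *ku*).
Since the final sound of *du* is /u/ (a vowel), it takes -ev, giving *duev*.
The final sound of *usek* is /k/, which is a voiceless consonant, so the suffix is -iv, giving *usekiv*.
Since the final sound of *fufrin* is /n/ (a voiced consonant), it takes -mo, giving *fufrinmo*.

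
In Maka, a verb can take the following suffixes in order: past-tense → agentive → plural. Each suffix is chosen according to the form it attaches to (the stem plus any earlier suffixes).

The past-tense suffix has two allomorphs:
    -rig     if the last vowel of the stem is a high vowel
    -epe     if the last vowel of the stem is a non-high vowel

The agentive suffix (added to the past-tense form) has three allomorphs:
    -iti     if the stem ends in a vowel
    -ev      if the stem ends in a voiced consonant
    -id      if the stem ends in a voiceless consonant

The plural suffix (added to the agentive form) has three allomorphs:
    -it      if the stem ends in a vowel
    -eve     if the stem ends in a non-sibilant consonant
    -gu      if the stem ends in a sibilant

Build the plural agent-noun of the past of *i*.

The last vowel of *i* is /i/, which is a high vowel, so the past-tense suffix is -rig, giving *irig*.
Since the final sound of the past-tense form *irig* is /g/ (a voiced consonant), it takes -ev, giving *irigev*.
The agentive form *irigev* — final sound /v/ (a non-sibilant consonant) → -eve → *irigeveve*.

irigeveve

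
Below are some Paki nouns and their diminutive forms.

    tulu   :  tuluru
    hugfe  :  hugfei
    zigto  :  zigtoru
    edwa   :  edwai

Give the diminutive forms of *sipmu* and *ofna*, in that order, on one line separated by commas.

sipmuru, ofnai

The pattern is rounding harmony: -ru when the last vowel of the stem is a rounded vowel (*tulu*, *zigto*); -i when the last vowel of the stem is an unrounded vowel (*hugfe*, *edwa*).
Since the last vowel of *sipmu* is /u/ (a rounded vowel), it takes -ru, giving *sipmuru*.
*ofna*: last vowel = /a/, an unrounded vowel → -i → *ofnai*.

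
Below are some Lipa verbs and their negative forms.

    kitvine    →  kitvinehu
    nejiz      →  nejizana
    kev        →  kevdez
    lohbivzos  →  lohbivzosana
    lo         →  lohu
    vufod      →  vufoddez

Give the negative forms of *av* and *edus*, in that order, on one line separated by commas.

Looking at the final sound of each stem: -ana when the stem ends in a sibilant (*nejiz*, *lohbivzos*); -dez when the stem ends in a non-sibilant consonant (*kev*, *vufod*); -hu when the stem ends in a vowel (*kitvine*, *lo*).
The final sound of *av* is /v/, which is a non-sibilant consonant, so the suffix is -dez, giving *avdez*.
*edus* — final sound /s/ (a sibilant) → -ana → *edusana*.

avdez, edusana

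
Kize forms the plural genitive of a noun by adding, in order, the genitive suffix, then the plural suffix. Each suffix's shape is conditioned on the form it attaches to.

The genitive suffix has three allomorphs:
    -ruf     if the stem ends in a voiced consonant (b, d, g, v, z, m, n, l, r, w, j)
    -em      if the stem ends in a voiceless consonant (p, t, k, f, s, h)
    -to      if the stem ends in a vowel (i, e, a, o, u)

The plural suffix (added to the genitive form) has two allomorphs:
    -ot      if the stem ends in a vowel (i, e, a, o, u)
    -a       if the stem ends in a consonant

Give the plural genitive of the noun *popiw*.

*popiw*: final sound = /w/, a voiced consonant → -ruf → *popiwruf*.
The genitive form *popiwruf*: final sound = /f/, a consonant → -a → *popiwrufa*.

popiwrufa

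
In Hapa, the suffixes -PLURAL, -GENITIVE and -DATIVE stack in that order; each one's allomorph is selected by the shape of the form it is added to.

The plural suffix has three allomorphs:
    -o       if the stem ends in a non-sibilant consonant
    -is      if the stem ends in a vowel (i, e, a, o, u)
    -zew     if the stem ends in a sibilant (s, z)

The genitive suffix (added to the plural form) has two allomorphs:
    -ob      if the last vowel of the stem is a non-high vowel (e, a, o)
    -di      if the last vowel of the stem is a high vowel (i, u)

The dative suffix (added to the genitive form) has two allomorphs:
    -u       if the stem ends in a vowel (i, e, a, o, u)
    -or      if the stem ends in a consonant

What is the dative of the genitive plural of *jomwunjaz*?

jomwunjazzewobor

Since the final sound of *jomwunjaz* is /z/ (a sibilant), it takes -zew, giving *jomwunjazzew*.
The plural form *jomwunjazzew* — last vowel /e/ (a non-high vowel) → -ob → *jomwunjazzewob*.
The genitive form *jomwunjazzewob* — final sound /b/ (a consonant) → -or → *jomwunjazzewobor*.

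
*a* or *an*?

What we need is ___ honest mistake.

an

The indefinite article is chosen by the initial *sound* of the following word, not its spelling.
*honest* begins with the sound /ɒ/ (silent h) — a vowel sound.
So the article is *an*: What we need is an honest mistake.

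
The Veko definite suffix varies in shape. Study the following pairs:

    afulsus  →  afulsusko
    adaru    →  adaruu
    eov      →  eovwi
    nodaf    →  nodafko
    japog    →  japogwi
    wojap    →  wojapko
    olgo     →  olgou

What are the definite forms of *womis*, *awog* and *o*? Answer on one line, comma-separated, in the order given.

The pattern is voicing of the final sound: -ko when the stem ends in a voiceless consonant (*afulsus*, *nodaf*, *wojap*); -wi when the stem ends in a voiced consonant (*eov*, *japog*); -u when the stem ends in a vowel (*adaru*, *olgo*).
Since the final sound of *womis* is /s/ (a voiceless consonant), it takes -ko, giving *womisko*.
*awog* — final sound /g/ (a voiced consonant) → -wi → *awogwi*.
The final sound of *o* is /o/, which is a vowel, so the suffix is -u, giving *ou*.

womisko, awogwi, ou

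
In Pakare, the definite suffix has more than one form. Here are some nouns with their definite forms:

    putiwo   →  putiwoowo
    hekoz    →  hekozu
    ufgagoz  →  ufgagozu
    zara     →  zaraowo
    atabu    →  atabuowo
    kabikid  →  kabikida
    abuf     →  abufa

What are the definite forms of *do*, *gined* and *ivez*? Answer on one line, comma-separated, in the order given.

doowo, gineda, ivezu

The suffix is conditioned by the final sound: -u when the stem ends in a sibilant (*hekoz*, *ufgagoz*); -a when the stem ends in a non-sibilant consonant (*kabikid*, *abuf*); -owo when the stem ends in a vowel (*putiwo*, *zara*, *atabu*).
Since the final sound of *do* is /o/ (a vowel), it takes -owo, giving *doowo*.
*gined* — final sound /d/ (a non-sibilant consonant) → -a → *gineda*.
*ivez*: final sound = /z/, a sibilant → -u → *ivezu*.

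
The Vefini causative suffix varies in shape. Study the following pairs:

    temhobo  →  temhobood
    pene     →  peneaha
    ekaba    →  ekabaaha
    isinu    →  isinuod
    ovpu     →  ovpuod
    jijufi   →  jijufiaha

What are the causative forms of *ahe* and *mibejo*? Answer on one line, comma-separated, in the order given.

The suffix is conditioned by the last vowel: -od when the last vowel of the stem is a rounded vowel (*temhobo*, *isinu*, *ovpu*); -aha when the last vowel of the stem is an unrounded vowel (*pene*, *ekaba*, *jijufi*).
Since the last vowel of *ahe* is /e/ (an unrounded vowel), it takes -aha, giving *aheaha*.
*mibejo* — last vowel /o/ (a rounded vowel) → -od → *mibejood*.

aheaha, mibejood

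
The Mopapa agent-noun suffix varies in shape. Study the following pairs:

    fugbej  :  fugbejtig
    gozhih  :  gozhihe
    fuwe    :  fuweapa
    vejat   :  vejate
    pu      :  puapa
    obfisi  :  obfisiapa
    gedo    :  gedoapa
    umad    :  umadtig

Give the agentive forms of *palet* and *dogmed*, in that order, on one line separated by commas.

palete, dogmedtig

The alternation tracks the final sound of the stem — -e when the stem ends in a voiceless consonant (*gozhih*, *vejat*); -tig when the stem ends in a voiced consonant (*fugbej*, *umad*); -apa when the stem ends in a vowel (*fuwe*, *pu*, *obfisi*, *gedo*).
The final sound of *palet* is /t/, which is a voiceless consonant, so the suffix is -e, giving *palete*.
*dogmed*: final sound = /d/, a voiced consonant → -tig → *dogmedtig*.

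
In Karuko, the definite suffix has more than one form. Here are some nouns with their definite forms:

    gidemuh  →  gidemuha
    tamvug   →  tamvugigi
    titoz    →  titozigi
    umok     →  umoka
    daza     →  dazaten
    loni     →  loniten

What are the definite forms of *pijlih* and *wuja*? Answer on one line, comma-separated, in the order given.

Looking at the final sound of each stem: -a when the stem ends in a voiceless consonant (*gidemuh*, *umok*); -igi when the stem ends in a voiced consonant (*tamvug*, *titoz*); -ten when the stem ends in a vowel (*daza*, *loni*).
*pijlih* — final sound /h/ (a voiceless consonant) → -a → *pijliha*.
Since the final sound of *wuja* is /a/ (a vowel), it takes -ten, giving *wujaten*.

pijliha, wujaten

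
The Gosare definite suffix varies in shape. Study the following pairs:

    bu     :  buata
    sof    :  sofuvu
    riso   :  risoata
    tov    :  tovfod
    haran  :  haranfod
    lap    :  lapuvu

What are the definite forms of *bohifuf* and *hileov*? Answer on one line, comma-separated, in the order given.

The pattern is voicing of the final sound: -uvu when the stem ends in a voiceless consonant (*sof*, *lap*); -fod when the stem ends in a voiced consonant (*tov*, *haran*); -ata when the stem ends in a vowel (*bu*, *riso*).
Since the final sound of *bohifuf* is /f/ (a voiceless consonant), it takes -uvu, giving *bohifufuvu*.
*hileov*: final sound = /v/, a voiced consonant → -fod → *hileovfod*.

bohifufuvu, hileovfod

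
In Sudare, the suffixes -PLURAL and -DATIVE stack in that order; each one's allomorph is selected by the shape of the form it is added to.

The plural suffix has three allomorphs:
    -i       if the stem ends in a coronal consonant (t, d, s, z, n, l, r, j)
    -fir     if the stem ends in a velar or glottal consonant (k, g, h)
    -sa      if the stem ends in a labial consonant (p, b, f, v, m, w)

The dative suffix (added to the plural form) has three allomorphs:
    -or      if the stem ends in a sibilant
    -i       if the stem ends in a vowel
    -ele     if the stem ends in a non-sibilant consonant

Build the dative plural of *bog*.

bogfirele

*bog* — final consonant /g/ (velar/glottal) → -fir → *bogfir*.
The plural form *bogfir* — final sound /r/ (a non-sibilant consonant) → -ele → *bogfirele*.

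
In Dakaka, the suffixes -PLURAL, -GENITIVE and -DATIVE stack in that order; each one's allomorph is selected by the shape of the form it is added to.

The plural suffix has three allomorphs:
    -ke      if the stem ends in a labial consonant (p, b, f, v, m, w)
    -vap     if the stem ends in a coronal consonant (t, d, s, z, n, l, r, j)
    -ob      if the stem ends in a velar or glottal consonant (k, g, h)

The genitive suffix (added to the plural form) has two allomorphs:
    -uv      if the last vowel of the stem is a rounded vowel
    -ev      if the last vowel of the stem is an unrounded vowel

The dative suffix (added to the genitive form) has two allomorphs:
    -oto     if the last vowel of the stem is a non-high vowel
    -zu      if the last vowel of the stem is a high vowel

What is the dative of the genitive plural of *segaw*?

Since the final consonant of *segaw* is /w/ (labial), it takes -ke, giving *segawke*.
The last vowel of the plural form *segawke* is /e/, which is an unrounded vowel, so the genitive suffix is -ev, giving *segawkeev*.
The genitive form *segawkeev*: last vowel = /e/, a non-high vowel → -oto → *segawkeevoto*.

segawkeevoto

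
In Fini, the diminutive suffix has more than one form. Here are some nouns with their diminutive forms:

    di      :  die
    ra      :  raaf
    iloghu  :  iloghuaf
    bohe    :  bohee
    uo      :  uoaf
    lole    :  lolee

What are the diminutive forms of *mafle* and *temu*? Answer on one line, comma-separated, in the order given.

maflee, temuaf

Looking at the last vowel of each stem: -e when the last vowel of the stem is a front vowel (*di*, *bohe*, *lole*); -af when the last vowel of the stem is a back vowel (*ra*, *iloghu*, *uo*).
*mafle*: last vowel = /e/, a front vowel → -e → *maflee*.
*temu* — last vowel /u/ (a back vowel) → -af → *temuaf*.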